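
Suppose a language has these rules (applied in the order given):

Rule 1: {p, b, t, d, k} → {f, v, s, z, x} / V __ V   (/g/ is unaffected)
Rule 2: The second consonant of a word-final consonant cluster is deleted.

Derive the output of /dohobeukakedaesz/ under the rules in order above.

Rule 1 (intervocalic spirantization): /b/ is a stop between vowels /o/ and /e/, so it spirantizes to the fricative [v]. /k/ is a stop between vowels /u/ and /a/, so it spirantizes to the fricative [x]. /k/ is a stop between vowels /a/ and /e/, so it spirantizes to the fricative [x]. /d/ is a stop between vowels /e/ and /a/, so it spirantizes to the fricative [z]. /dohobeukakedaesz/ → dohoveuxaxezaesz.
Rule 2 (final cluster simplification): /z/ is the second consonant of a word-final cluster /sz/, so it deletes. /dohoveuxaxezaesz/ → dohoveuxaxezaes.

dohoveuxaxezaes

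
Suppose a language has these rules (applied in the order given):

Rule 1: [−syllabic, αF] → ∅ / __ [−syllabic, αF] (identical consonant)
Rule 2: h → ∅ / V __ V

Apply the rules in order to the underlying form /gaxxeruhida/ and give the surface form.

Rule 1 (degemination): /xx/ is a geminate; the first /x/ deletes. /gaxxeruhida/ → gaxeruhida.
Rule 2 (intervocalic h-deletion): /h/ occurs between vowels /u/ and /i/, so it deletes. /gaxeruhida/ → gaxeruida.

gaxeruida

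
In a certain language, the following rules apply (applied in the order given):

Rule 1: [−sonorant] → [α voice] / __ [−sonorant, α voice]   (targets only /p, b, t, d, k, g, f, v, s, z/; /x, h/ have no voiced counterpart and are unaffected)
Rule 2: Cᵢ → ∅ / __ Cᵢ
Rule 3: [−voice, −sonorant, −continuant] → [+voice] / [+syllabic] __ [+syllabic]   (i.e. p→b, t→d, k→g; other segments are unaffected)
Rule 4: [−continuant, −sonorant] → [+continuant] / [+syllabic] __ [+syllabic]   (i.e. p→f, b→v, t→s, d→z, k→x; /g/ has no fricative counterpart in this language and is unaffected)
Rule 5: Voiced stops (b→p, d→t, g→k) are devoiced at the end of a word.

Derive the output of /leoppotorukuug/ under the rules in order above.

Rule 1 (regressive voicing assimilation): no segment meets the environment; /leoppotorukuug/ is unchanged.
Rule 2 (degemination): /pp/ is a geminate; the first /p/ deletes. /leoppotorukuug/ → leopotorukuug.
Rule 3 (intervocalic voicing): /p/ is a voiceless stop between vowels /o/ and /o/, so it voices to [b]. /t/ is a voiceless stop between vowels /o/ and /o/, so it voices to [d]. /k/ is a voiceless stop between vowels /u/ and /u/, so it voices to [g]. /leopotorukuug/ → leobodoruguug.
Rule 4 (intervocalic spirantization): /b/ is a stop between vowels /o/ and /o/, so it spirantizes to the fricative [v]. /d/ is a stop between vowels /o/ and /o/, so it spirantizes to the fricative [z]. /leobodoruguug/ → leovozoruguug.
Rule 5 (final devoicing): /g/ is a voiced stop in word-final position, so it devoices to [k]. /leovozoruguug/ → leovozoruguuk.

leovozoruguuk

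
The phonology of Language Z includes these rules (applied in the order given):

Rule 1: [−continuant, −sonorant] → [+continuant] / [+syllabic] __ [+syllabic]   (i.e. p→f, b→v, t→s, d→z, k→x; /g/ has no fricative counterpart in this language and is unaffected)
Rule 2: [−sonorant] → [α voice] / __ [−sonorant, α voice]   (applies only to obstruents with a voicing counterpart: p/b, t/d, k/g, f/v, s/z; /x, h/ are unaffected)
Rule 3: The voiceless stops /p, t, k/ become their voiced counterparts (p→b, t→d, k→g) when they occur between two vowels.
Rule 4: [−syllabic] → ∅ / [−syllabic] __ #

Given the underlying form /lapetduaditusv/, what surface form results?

Rule 1 (intervocalic spirantization): /p/ is a stop between vowels /a/ and /e/, so it spirantizes to the fricative [f]. /d/ is a stop between vowels /a/ and /i/, so it spirantizes to the fricative [z]. /t/ is a stop between vowels /i/ and /u/, so it spirantizes to the fricative [s]. /lapetduaditusv/ → lafetduazisusv.
Rule 2 (regressive voicing assimilation): /t/ precedes the voiced obstruent /d/, so it voices to [d] by assimilation. /s/ precedes the voiced obstruent /v/, so it voices to [z] by assimilation. /lafetduazisusv/ → lafedduazisuzv.
Rule 3 (intervocalic voicing): no segment meets the environment; /lafedduazisuzv/ is unchanged.
Rule 4 (final cluster simplification): /v/ is the second consonant of a word-final cluster /zv/, so it deletes. /lafedduazisuzv/ → lafedduazisuz.

lafedduazisuz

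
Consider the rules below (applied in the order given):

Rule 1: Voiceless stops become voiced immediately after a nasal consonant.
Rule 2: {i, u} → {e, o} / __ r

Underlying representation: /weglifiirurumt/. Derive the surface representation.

Rule 1 (post-nasal voicing): /t/ is a voiceless stop immediately after the nasal /m/, so it voices to [d]. /weglifiirurumt/ → weglifiirurumd.
Rule 2 (pre-rhotic lowering): /i/ is a high vowel immediately before /r/, so it lowers to [e]. /u/ is a high vowel immediately before /r/, so it lowers to [o]. /weglifiirurumd/ → weglifierorumd.

weglifierorumd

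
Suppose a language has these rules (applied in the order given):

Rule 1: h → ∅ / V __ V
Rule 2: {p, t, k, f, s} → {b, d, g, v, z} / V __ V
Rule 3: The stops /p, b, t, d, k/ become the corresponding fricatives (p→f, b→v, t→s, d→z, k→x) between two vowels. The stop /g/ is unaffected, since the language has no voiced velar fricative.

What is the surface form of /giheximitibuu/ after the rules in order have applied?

gieximizivuu

Rule 1 (intervocalic h-deletion): /h/ occurs between vowels /i/ and /e/, so it deletes. /giheximitibuu/ → gieximitibuu.
Rule 2 (intervocalic voicing): /t/ is a voiceless obstruent between vowels /i/ and /i/, so it voices to [d]. /gieximitibuu/ → gieximidibuu.
Rule 3 (intervocalic spirantization): /d/ is a stop between vowels /i/ and /i/, so it spirantizes to the fricative [z]. /b/ is a stop between vowels /i/ and /u/, so it spirantizes to the fricative [v]. /gieximidibuu/ → gieximizivuu.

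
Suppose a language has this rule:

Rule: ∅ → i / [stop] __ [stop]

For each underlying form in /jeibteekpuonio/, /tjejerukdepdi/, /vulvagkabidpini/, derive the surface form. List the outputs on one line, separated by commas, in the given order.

/jeibteekpuonio/: /b/ and /t/ form a stop–stop cluster, so [i] is inserted between them. /k/ and /p/ form a stop–stop cluster, so [i] is inserted between them. → [jeibiteekipuonio].
/tjejerukdepdi/: /k/ and /d/ form a stop–stop cluster, so [i] is inserted between them. /p/ and /d/ form a stop–stop cluster, so [i] is inserted between them. → [tjejerukidepidi].
/vulvagkabidpini/: /g/ and /k/ form a stop–stop cluster, so [i] is inserted between them. /d/ and /p/ form a stop–stop cluster, so [i] is inserted between them. → [vulvagikabidipini].

jeibiteekipuonio, tjejerukidepidi, vulvagikabidipini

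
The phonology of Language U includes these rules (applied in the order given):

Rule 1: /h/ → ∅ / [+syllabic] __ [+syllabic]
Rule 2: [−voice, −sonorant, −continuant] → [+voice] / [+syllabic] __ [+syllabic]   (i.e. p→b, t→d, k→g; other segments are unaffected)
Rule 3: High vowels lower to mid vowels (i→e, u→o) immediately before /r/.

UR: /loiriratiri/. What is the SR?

loereraderi

Rule 1 (intervocalic h-deletion): no segment meets the environment; /loiriratiri/ is unchanged.
Rule 2 (intervocalic voicing): /t/ is a voiceless stop between vowels /a/ and /i/, so it voices to [d]. /loiriratiri/ → loiriradiri.
Rule 3 (pre-rhotic lowering): /i/ is a high vowel immediately before /r/, so it lowers to [e]. /i/ is a high vowel immediately before /r/, so it lowers to [e]. /i/ is a high vowel immediately before /r/, so it lowers to [e]. /loiriradiri/ → loereraderi.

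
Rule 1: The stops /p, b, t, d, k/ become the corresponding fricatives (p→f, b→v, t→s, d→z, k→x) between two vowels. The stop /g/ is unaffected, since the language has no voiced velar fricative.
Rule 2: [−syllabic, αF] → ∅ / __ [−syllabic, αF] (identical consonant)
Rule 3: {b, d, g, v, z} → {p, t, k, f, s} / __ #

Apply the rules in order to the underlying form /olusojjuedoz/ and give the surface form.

Rule 1 (intervocalic spirantization): /d/ is a stop between vowels /e/ and /o/, so it spirantizes to the fricative [z]. /olusojjuedoz/ → olusojjuezoz.
Rule 2 (degemination): /jj/ is a geminate; the first /j/ deletes. /olusojjuezoz/ → olusojuezoz.
Rule 3 (final devoicing): /z/ is a voiced obstruent in word-final position, so it devoices to [s]. /olusojuezoz/ → olusojuezos.

olusojuezos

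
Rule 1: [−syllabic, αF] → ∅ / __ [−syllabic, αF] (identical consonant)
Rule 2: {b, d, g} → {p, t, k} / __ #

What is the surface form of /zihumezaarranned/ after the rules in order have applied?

zihumezaaranet

Rule 1 (degemination): /rr/ is a geminate; the first /r/ deletes. /nn/ is a geminate; the first /n/ deletes. /zihumezaarranned/ → zihumezaaraned.
Rule 2 (final devoicing): /d/ is a voiced stop in word-final position, so it devoices to [t]. /zihumezaaraned/ → zihumezaaranet.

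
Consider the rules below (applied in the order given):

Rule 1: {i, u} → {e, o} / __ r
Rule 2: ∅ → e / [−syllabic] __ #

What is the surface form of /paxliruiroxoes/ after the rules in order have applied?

Rule 1 (pre-rhotic lowering): /i/ is a high vowel immediately before /r/, so it lowers to [e]. /i/ is a high vowel immediately before /r/, so it lowers to [e]. /paxliruiroxoes/ → paxlerueroxoes.
Rule 2 (final e-epenthesis): the form ends in the consonant /s/, so [e] is inserted word-finally. /paxlerueroxoes/ → paxlerueroxoese.

paxlerueroxoese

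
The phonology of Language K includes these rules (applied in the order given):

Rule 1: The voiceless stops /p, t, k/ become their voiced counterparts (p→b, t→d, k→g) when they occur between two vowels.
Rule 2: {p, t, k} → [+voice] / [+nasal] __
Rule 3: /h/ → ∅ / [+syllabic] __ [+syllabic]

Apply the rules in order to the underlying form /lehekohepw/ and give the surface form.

Rule 1 (intervocalic voicing): /k/ is a voiceless stop between vowels /e/ and /o/, so it voices to [g]. /lehekohepw/ → lehegohepw.
Rule 2 (post-nasal voicing): no segment meets the environment; /lehegohepw/ is unchanged.
Rule 3 (intervocalic h-deletion): /h/ occurs between vowels /e/ and /e/, so it deletes. /h/ occurs between vowels /o/ and /e/, so it deletes. /lehegohepw/ → leegoepw.

leegoepw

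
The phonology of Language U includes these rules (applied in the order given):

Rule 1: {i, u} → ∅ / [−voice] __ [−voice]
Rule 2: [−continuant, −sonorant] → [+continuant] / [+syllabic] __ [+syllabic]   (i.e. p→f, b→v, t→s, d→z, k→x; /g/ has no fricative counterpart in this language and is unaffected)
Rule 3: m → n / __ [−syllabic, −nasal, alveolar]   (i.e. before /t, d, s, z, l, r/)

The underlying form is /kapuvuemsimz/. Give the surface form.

kafuvuensinz

Rule 1 (high vowel syncope): no segment meets the environment; /kapuvuemsimz/ is unchanged.
Rule 2 (intervocalic spirantization): /p/ is a stop between vowels /a/ and /u/, so it spirantizes to the fricative [f]. /kapuvuemsimz/ → kafuvuemsimz.
Rule 3 (nasal place assimilation): /m/ precedes the alveolar consonant /s/, so it assimilates in place to [n]. /m/ precedes the alveolar consonant /z/, so it assimilates in place to [n]. /kafuvuemsimz/ → kafuvuensinz.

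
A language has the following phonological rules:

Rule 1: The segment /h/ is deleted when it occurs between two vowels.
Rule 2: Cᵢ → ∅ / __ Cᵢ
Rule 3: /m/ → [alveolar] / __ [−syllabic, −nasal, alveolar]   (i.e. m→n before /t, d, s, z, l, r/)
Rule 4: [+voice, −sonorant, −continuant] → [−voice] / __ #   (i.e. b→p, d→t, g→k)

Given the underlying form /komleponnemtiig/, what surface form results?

Rule 1 (intervocalic h-deletion): no segment meets the environment; /komleponnemtiig/ is unchanged.
Rule 2 (degemination): /nn/ is a geminate; the first /n/ deletes. /komleponnemtiig/ → komleponemtiig.
Rule 3 (nasal place assimilation): /m/ precedes the alveolar consonant /l/, so it assimilates in place to [n]. /m/ precedes the alveolar consonant /t/, so it assimilates in place to [n]. /komleponemtiig/ → konleponentiig.
Rule 4 (final devoicing): /g/ is a voiced stop in word-final position, so it devoices to [k]. /konleponentiig/ → konleponentiik.

konleponentiik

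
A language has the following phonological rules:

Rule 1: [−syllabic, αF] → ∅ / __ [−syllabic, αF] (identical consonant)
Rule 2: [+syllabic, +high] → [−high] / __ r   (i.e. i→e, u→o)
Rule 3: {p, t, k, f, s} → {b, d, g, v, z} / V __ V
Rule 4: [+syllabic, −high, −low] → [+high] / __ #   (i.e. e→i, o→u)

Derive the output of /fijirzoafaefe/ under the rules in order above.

Rule 1 (degemination): no segment meets the environment; /fijirzoafaefe/ is unchanged.
Rule 2 (pre-rhotic lowering): /i/ is a high vowel immediately before /r/, so it lowers to [e]. /fijirzoafaefe/ → fijerzoafaefe.
Rule 3 (intervocalic voicing): /f/ is a voiceless obstruent between vowels /a/ and /a/, so it voices to [v]. /f/ is a voiceless obstruent between vowels /e/ and /e/, so it voices to [v]. /fijerzoafaefe/ → fijerzoavaeve.
Rule 4 (final vowel raising): /e/ is a mid vowel in word-final position, so it raises to [i]. /fijerzoavaeve/ → fijerzoavaevi.

fijerzoavaevi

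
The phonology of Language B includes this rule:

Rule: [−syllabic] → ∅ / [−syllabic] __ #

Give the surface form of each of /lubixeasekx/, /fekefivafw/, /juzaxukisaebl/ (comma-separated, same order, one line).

lubixeasek, fekefivaf, juzaxukisaeb

/lubixeasekx/: /x/ is the second consonant of a word-final cluster /kx/, so it deletes. → [lubixeasek].
/fekefivafw/: /w/ is the second consonant of a word-final cluster /fw/, so it deletes. → [fekefivaf].
/juzaxukisaebl/: /l/ is the second consonant of a word-final cluster /bl/, so it deletes. → [juzaxukisaeb].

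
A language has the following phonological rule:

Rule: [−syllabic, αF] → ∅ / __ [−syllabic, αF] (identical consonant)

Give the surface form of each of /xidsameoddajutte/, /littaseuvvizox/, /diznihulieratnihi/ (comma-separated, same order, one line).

/xidsameoddajutte/: /dd/ is a geminate; the first /d/ deletes. /tt/ is a geminate; the first /t/ deletes. → [xidsameodajute].
/littaseuvvizox/: /tt/ is a geminate; the first /t/ deletes. /vv/ is a geminate; the first /v/ deletes. → [litaseuvizox].
/diznihulieratnihi/: the rule's environment is not met; surfaces unchanged as [diznihulieratnihi].

xidsameodajute, litaseuvizox, diznihulieratnihi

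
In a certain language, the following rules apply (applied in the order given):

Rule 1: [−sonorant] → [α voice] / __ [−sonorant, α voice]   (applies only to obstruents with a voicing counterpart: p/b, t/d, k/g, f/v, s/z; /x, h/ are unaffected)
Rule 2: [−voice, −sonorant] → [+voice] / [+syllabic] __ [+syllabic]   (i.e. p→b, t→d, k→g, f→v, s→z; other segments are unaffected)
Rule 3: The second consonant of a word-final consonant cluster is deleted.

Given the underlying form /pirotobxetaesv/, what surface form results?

Rule 1 (regressive voicing assimilation): /b/ precedes the voiceless obstruent /x/, so it devoices to [p] by assimilation. /s/ precedes the voiced obstruent /v/, so it voices to [z] by assimilation. /pirotobxetaesv/ → pirotopxetaezv.
Rule 2 (intervocalic voicing): /t/ is a voiceless obstruent between vowels /o/ and /o/, so it voices to [d]. /t/ is a voiceless obstruent between vowels /e/ and /a/, so it voices to [d]. /pirotopxetaezv/ → pirodopxedaezv.
Rule 3 (final cluster simplification): /v/ is the second consonant of a word-final cluster /zv/, so it deletes. /pirodopxedaezv/ → pirodopxedaez.

pirodopxedaez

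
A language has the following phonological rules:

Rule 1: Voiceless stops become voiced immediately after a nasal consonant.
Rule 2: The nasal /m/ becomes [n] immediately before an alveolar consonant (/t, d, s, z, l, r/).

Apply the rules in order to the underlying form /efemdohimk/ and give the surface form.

efendohimg

Rule 1 (post-nasal voicing): /k/ is a voiceless stop immediately after the nasal /m/, so it voices to [g]. /efemdohimk/ → efemdohimg.
Rule 2 (nasal place assimilation): /m/ precedes the alveolar consonant /d/, so it assimilates in place to [n]. /efemdohimg/ → efendohimg.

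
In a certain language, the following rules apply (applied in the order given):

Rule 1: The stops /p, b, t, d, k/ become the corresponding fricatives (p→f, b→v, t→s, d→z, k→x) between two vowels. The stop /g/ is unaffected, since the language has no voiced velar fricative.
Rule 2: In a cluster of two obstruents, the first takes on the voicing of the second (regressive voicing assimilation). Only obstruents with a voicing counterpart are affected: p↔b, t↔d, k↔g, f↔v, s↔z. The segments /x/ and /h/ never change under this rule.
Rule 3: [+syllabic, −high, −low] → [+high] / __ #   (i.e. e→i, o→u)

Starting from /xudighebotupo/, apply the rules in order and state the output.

Rule 1 (intervocalic spirantization): /d/ is a stop between vowels /u/ and /i/, so it spirantizes to the fricative [z]. /b/ is a stop between vowels /e/ and /o/, so it spirantizes to the fricative [v]. /t/ is a stop between vowels /o/ and /u/, so it spirantizes to the fricative [s]. /p/ is a stop between vowels /u/ and /o/, so it spirantizes to the fricative [f]. /xudighebotupo/ → xuzighevosufo.
Rule 2 (regressive voicing assimilation): /g/ precedes the voiceless obstruent /h/, so it devoices to [k] by assimilation. /xuzighevosufo/ → xuzikhevosufo.
Rule 3 (final vowel raising): /o/ is a mid vowel in word-final position, so it raises to [u]. /xuzikhevosufo/ → xuzikhevosufu.

xuzikhevosufu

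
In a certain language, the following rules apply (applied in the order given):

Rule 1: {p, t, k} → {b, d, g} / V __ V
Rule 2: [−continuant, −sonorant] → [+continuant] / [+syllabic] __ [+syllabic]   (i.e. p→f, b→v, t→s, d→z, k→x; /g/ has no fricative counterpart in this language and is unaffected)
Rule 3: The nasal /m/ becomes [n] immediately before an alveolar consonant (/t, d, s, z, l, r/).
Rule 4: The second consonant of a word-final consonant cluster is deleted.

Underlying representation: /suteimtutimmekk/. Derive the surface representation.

Rule 1 (intervocalic voicing): /t/ is a voiceless stop between vowels /u/ and /e/, so it voices to [d]. /t/ is a voiceless stop between vowels /u/ and /i/, so it voices to [d]. /suteimtutimmekk/ → sudeimtudimmekk.
Rule 2 (intervocalic spirantization): /d/ is a stop between vowels /u/ and /e/, so it spirantizes to the fricative [z]. /d/ is a stop between vowels /u/ and /i/, so it spirantizes to the fricative [z]. /sudeimtudimmekk/ → suzeimtuzimmekk.
Rule 3 (nasal place assimilation): /m/ precedes the alveolar consonant /t/, so it assimilates in place to [n]. /suzeimtuzimmekk/ → suzeintuzimmekk.
Rule 4 (final cluster simplification): /k/ is the second consonant of a word-final cluster /kk/, so it deletes. /suzeintuzimmekk/ → suzeintuzimmek.

suzeintuzimmek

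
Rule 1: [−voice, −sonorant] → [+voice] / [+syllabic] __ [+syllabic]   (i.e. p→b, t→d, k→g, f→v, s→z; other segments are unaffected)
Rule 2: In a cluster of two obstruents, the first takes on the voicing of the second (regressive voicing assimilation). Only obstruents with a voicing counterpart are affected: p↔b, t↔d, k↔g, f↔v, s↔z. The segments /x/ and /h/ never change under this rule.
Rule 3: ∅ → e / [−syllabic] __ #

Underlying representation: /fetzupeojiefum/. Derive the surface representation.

Rule 1 (intervocalic voicing): /p/ is a voiceless obstruent between vowels /u/ and /e/, so it voices to [b]. /f/ is a voiceless obstruent between vowels /e/ and /u/, so it voices to [v]. /fetzupeojiefum/ → fetzubeojievum.
Rule 2 (regressive voicing assimilation): /t/ precedes the voiced obstruent /z/, so it voices to [d] by assimilation. /fetzubeojievum/ → fedzubeojievum.
Rule 3 (final e-epenthesis): the form ends in the consonant /m/, so [e] is inserted word-finally. /fedzubeojievum/ → fedzubeojievume.

fedzubeojievume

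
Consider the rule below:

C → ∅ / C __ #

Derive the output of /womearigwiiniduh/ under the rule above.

womearigwiiniduh

No segment of /womearigwiiniduh/ meets the structural description of the rule, so the form surfaces unchanged.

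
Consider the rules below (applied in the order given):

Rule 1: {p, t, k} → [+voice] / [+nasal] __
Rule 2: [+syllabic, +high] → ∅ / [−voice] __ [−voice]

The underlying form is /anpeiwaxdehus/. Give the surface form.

anbeiwaxdehs

Rule 1 (post-nasal voicing): /p/ is a voiceless stop immediately after the nasal /n/, so it voices to [b]. /anpeiwaxdehus/ → anbeiwaxdehus.
Rule 2 (high vowel syncope): /u/ is a high vowel flanked by voiceless consonants /h/ and /s/, so it deletes. /anbeiwaxdehus/ → anbeiwaxdehs.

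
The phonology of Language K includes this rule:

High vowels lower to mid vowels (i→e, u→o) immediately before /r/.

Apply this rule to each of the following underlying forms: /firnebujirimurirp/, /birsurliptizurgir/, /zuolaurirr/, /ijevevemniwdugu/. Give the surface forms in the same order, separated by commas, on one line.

/firnebujirimurirp/: /i/ is a high vowel immediately before /r/, so it lowers to [e]. /i/ is a high vowel immediately before /r/, so it lowers to [e]. /u/ is a high vowel immediately before /r/, so it lowers to [o]. /i/ is a high vowel immediately before /r/, so it lowers to [e]. → [fernebujerimorerp].
/birsurliptizurgir/: /i/ is a high vowel immediately before /r/, so it lowers to [e]. /u/ is a high vowel immediately before /r/, so it lowers to [o]. /u/ is a high vowel immediately before /r/, so it lowers to [o]. /i/ is a high vowel immediately before /r/, so it lowers to [e]. → [bersorliptizorger].
/zuolaurirr/: /u/ is a high vowel immediately before /r/, so it lowers to [o]. /i/ is a high vowel immediately before /r/, so it lowers to [e]. → [zuolaorerr].
/ijevevemniwdugu/: the rule's environment is not met; surfaces unchanged as [ijevevemniwdugu].

fernebujerimorerp, bersorliptizorger, zuolaorerr, ijevevemniwdugu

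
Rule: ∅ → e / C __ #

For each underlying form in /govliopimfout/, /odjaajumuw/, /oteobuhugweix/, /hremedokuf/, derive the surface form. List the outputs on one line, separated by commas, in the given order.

govliopimfoute, odjaajumuwe, oteobuhugweixe, hremedokufe

/govliopimfout/: the form ends in the consonant /t/, so [e] is inserted word-finally. → [govliopimfoute].
/odjaajumuw/: the form ends in the consonant /w/, so [e] is inserted word-finally. → [odjaajumuwe].
/oteobuhugweix/: the form ends in the consonant /x/, so [e] is inserted word-finally. → [oteobuhugweixe].
/hremedokuf/: the form ends in the consonant /f/, so [e] is inserted word-finally. → [hremedokufe].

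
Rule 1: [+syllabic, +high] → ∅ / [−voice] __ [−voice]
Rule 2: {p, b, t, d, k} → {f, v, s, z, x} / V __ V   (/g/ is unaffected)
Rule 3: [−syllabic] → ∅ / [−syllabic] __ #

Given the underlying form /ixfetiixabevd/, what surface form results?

ixfesiixavev

Rule 1 (high vowel syncope): no segment meets the environment; /ixfetiixabevd/ is unchanged.
Rule 2 (intervocalic spirantization): /t/ is a stop between vowels /e/ and /i/, so it spirantizes to the fricative [s]. /b/ is a stop between vowels /a/ and /e/, so it spirantizes to the fricative [v]. /ixfetiixabevd/ → ixfesiixavevd.
Rule 3 (final cluster simplification): /d/ is the second consonant of a word-final cluster /vd/, so it deletes. /ixfesiixavevd/ → ixfesiixavev.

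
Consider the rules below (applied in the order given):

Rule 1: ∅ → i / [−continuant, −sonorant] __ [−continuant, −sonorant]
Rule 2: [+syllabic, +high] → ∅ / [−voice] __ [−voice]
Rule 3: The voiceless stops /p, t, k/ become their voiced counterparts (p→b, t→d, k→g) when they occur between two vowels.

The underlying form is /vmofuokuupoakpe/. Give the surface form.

vmofuoguuboakpe

Rule 1 (stop-cluster i-epenthesis): /k/ and /p/ form a stop–stop cluster, so [i] is inserted between them. /vmofuokuupoakpe/ → vmofuokuupoakipe.
Rule 2 (high vowel syncope): /i/ is a high vowel flanked by voiceless consonants /k/ and /p/, so it deletes. /vmofuokuupoakipe/ → vmofuokuupoakpe.
Rule 3 (intervocalic voicing): /k/ is a voiceless stop between vowels /o/ and /u/, so it voices to [g]. /p/ is a voiceless stop between vowels /u/ and /o/, so it voices to [b]. /vmofuokuupoakpe/ → vmofuoguuboakpe.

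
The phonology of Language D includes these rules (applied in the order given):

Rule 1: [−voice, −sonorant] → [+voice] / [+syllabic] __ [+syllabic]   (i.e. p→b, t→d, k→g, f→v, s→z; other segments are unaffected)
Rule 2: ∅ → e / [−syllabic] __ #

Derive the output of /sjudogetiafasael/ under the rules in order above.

Rule 1 (intervocalic voicing): /t/ is a voiceless obstruent between vowels /e/ and /i/, so it voices to [d]. /f/ is a voiceless obstruent between vowels /a/ and /a/, so it voices to [v]. /s/ is a voiceless obstruent between vowels /a/ and /a/, so it voices to [z]. /sjudogetiafasael/ → sjudogediavazael.
Rule 2 (final e-epenthesis): the form ends in the consonant /l/, so [e] is inserted word-finally. /sjudogediavazael/ → sjudogediavazaele.

sjudogediavazaele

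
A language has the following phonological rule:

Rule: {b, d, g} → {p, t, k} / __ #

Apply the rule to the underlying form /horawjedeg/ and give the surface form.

/g/ is a voiced stop in word-final position, so it devoices to [k].
Surface form: [horawjedek].

horawjedek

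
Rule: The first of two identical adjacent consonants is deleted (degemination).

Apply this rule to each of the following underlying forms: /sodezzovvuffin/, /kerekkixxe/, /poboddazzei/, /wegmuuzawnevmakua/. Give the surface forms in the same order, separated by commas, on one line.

/sodezzovvuffin/: /zz/ is a geminate; the first /z/ deletes. /vv/ is a geminate; the first /v/ deletes. /ff/ is a geminate; the first /f/ deletes. → [sodezovufin].
/kerekkixxe/: /kk/ is a geminate; the first /k/ deletes. /xx/ is a geminate; the first /x/ deletes. → [kerekixe].
/poboddazzei/: /dd/ is a geminate; the first /d/ deletes. /zz/ is a geminate; the first /z/ deletes. → [pobodazei].
/wegmuuzawnevmakua/: the rule's environment is not met; surfaces unchanged as [wegmuuzawnevmakua].

sodezovufin, kerekixe, pobodazei, wegmuuzawnevmakua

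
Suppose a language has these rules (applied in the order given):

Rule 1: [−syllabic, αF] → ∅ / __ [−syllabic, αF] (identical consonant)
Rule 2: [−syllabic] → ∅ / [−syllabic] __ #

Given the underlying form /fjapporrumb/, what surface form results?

Rule 1 (degemination): /pp/ is a geminate; the first /p/ deletes. /rr/ is a geminate; the first /r/ deletes. /fjapporrumb/ → fjaporumb.
Rule 2 (final cluster simplification): /b/ is the second consonant of a word-final cluster /mb/, so it deletes. /fjaporumb/ → fjaporum.

fjaporum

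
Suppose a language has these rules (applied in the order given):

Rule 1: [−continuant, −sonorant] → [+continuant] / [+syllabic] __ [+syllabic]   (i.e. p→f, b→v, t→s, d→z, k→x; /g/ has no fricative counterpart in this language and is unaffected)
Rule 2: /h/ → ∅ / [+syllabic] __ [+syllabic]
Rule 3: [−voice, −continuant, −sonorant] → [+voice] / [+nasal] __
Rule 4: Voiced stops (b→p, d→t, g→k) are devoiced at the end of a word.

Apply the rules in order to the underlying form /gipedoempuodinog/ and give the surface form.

Rule 1 (intervocalic spirantization): /p/ is a stop between vowels /i/ and /e/, so it spirantizes to the fricative [f]. /d/ is a stop between vowels /e/ and /o/, so it spirantizes to the fricative [z]. /d/ is a stop between vowels /o/ and /i/, so it spirantizes to the fricative [z]. /gipedoempuodinog/ → gifezoempuozinog.
Rule 2 (intervocalic h-deletion): no segment meets the environment; /gifezoempuozinog/ is unchanged.
Rule 3 (post-nasal voicing): /p/ is a voiceless stop immediately after the nasal /m/, so it voices to [b]. /gifezoempuozinog/ → gifezoembuozinog.
Rule 4 (final devoicing): /g/ is a voiced stop in word-final position, so it devoices to [k]. /gifezoembuozinog/ → gifezoembuozinok.

gifezoembuozinok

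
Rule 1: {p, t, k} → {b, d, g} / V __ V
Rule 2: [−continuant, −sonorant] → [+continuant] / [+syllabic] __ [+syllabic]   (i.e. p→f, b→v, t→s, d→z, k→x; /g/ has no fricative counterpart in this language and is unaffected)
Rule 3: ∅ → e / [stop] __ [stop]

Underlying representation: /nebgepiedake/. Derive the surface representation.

nebegeviezage

Rule 1 (intervocalic voicing): /p/ is a voiceless stop between vowels /e/ and /i/, so it voices to [b]. /k/ is a voiceless stop between vowels /a/ and /e/, so it voices to [g]. /nebgepiedake/ → nebgebiedage.
Rule 2 (intervocalic spirantization): /b/ is a stop between vowels /e/ and /i/, so it spirantizes to the fricative [v]. /d/ is a stop between vowels /e/ and /a/, so it spirantizes to the fricative [z]. /nebgebiedage/ → nebgeviezage.
Rule 3 (stop-cluster e-epenthesis): /b/ and /g/ form a stop–stop cluster, so [e] is inserted between them. /nebgeviezage/ → nebegeviezage.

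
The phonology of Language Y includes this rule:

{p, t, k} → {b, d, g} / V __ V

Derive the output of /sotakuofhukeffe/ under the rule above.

/t/ is a voiceless stop between vowels /o/ and /a/, so it voices to [d].
/k/ is a voiceless stop between vowels /a/ and /u/, so it voices to [g].
/k/ is a voiceless stop between vowels /u/ and /e/, so it voices to [g].
Surface form: [sodaguofhugeffe].

sodaguofhugeffe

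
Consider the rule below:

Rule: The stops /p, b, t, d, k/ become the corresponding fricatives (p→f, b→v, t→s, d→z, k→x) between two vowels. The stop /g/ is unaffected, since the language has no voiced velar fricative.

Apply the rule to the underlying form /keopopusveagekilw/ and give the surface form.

Scanning /keopopusveagekilw/: /k/ at position 1 is not in the conditioning environment; /p/ is a stop between vowels /o/ and /o/, so it spirantizes to the fricative [f]; /p/ is a stop between vowels /o/ and /u/, so it spirantizes to the fricative [f]; /k/ is a stop between vowels /e/ and /i/, so it spirantizes to the fricative [x].
Result: [keofofusveagexilw].

keofofusveagexilw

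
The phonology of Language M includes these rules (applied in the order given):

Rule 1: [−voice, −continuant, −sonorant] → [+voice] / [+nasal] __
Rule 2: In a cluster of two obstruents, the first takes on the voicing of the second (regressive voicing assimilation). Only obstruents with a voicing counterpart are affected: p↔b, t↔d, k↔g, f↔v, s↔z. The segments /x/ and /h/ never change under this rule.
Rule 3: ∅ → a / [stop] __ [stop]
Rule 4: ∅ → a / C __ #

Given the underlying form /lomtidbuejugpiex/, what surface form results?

Rule 1 (post-nasal voicing): /t/ is a voiceless stop immediately after the nasal /m/, so it voices to [d]. /lomtidbuejugpiex/ → lomdidbuejugpiex.
Rule 2 (regressive voicing assimilation): /g/ precedes the voiceless obstruent /p/, so it devoices to [k] by assimilation. /lomdidbuejugpiex/ → lomdidbuejukpiex.
Rule 3 (stop-cluster a-epenthesis): /d/ and /b/ form a stop–stop cluster, so [a] is inserted between them. /k/ and /p/ form a stop–stop cluster, so [a] is inserted between them. /lomdidbuejukpiex/ → lomdidabuejukapiex.
Rule 4 (final a-epenthesis): the form ends in the consonant /x/, so [a] is inserted word-finally. /lomdidabuejukapiex/ → lomdidabuejukapiexa.

lomdidabuejukapiexa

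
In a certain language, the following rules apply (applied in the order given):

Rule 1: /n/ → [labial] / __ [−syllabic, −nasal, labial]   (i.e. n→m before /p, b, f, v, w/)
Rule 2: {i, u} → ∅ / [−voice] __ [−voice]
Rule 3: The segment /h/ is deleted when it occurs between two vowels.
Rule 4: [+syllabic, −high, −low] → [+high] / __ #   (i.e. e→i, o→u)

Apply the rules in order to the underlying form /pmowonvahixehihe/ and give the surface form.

pmowomvahxehhi

Rule 1 (nasal place assimilation): /n/ precedes the labial consonant /v/, so it assimilates in place to [m]. /pmowonvahixehihe/ → pmowomvahixehihe.
Rule 2 (high vowel syncope): /i/ is a high vowel flanked by voiceless consonants /h/ and /x/, so it deletes. /i/ is a high vowel flanked by voiceless consonants /h/ and /h/, so it deletes. /pmowomvahixehihe/ → pmowomvahxehhe.
Rule 3 (intervocalic h-deletion): no segment meets the environment; /pmowomvahxehhe/ is unchanged.
Rule 4 (final vowel raising): /e/ is a mid vowel in word-final position, so it raises to [i]. /pmowomvahxehhe/ → pmowomvahxehhi.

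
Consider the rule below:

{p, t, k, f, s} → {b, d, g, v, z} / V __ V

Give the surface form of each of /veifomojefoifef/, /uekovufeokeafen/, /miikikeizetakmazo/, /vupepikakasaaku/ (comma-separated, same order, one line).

veivomojevoivef, uegovuveogeaven, miigigeizedakmazo, vubebigagazaagu

/veifomojefoifef/: /f/ is a voiceless obstruent between vowels /i/ and /o/, so it voices to [v]. /f/ is a voiceless obstruent between vowels /e/ and /o/, so it voices to [v]. /f/ is a voiceless obstruent between vowels /i/ and /e/, so it voices to [v]. → [veivomojevoivef].
/uekovufeokeafen/: /k/ is a voiceless obstruent between vowels /e/ and /o/, so it voices to [g]. /f/ is a voiceless obstruent between vowels /u/ and /e/, so it voices to [v]. /k/ is a voiceless obstruent between vowels /o/ and /e/, so it voices to [g]. /f/ is a voiceless obstruent between vowels /a/ and /e/, so it voices to [v]. → [uegovuveogeaven].
/miikikeizetakmazo/: /k/ is a voiceless obstruent between vowels /i/ and /i/, so it voices to [g]. /k/ is a voiceless obstruent between vowels /i/ and /e/, so it voices to [g]. /t/ is a voiceless obstruent between vowels /e/ and /a/, so it voices to [d]. → [miigigeizedakmazo].
/vupepikakasaaku/: /p/ is a voiceless obstruent between vowels /u/ and /e/, so it voices to [b]. /p/ is a voiceless obstruent between vowels /e/ and /i/, so it voices to [b]. /k/ is a voiceless obstruent between vowels /i/ and /a/, so it voices to [g]. /k/ is a voiceless obstruent between vowels /a/ and /a/, so it voices to [g]. /s/ is a voiceless obstruent between vowels /a/ and /a/, so it voices to [z]. /k/ is a voiceless obstruent between vowels /a/ and /u/, so it voices to [g]. → [vubebigagazaagu].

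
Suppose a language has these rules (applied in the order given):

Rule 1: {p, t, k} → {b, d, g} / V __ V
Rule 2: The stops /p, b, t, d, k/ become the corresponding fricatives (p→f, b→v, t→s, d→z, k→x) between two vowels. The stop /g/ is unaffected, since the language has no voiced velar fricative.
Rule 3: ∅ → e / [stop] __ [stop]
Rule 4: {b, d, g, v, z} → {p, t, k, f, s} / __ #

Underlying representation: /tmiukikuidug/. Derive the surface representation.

Rule 1 (intervocalic voicing): /k/ is a voiceless stop between vowels /u/ and /i/, so it voices to [g]. /k/ is a voiceless stop between vowels /i/ and /u/, so it voices to [g]. /tmiukikuidug/ → tmiugiguidug.
Rule 2 (intervocalic spirantization): /d/ is a stop between vowels /i/ and /u/, so it spirantizes to the fricative [z]. /tmiugiguidug/ → tmiugiguizug.
Rule 3 (stop-cluster e-epenthesis): no segment meets the environment; /tmiugiguizug/ is unchanged.
Rule 4 (final devoicing): /g/ is a voiced obstruent in word-final position, so it devoices to [k]. /tmiugiguizug/ → tmiugiguizuk.

tmiugiguizuk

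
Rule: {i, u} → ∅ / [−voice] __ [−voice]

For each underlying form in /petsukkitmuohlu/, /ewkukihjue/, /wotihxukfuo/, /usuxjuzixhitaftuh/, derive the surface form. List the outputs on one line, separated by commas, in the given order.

petskktmuohlu, ewkkhjue, wothxkfuo, usxjuzixhtafth

/petsukkitmuohlu/: /u/ is a high vowel flanked by voiceless consonants /s/ and /k/, so it deletes. /i/ is a high vowel flanked by voiceless consonants /k/ and /t/, so it deletes. → [petskktmuohlu].
/ewkukihjue/: /u/ is a high vowel flanked by voiceless consonants /k/ and /k/, so it deletes. /i/ is a high vowel flanked by voiceless consonants /k/ and /h/, so it deletes. → [ewkkhjue].
/wotihxukfuo/: /i/ is a high vowel flanked by voiceless consonants /t/ and /h/, so it deletes. /u/ is a high vowel flanked by voiceless consonants /x/ and /k/, so it deletes. → [wothxkfuo].
/usuxjuzixhitaftuh/: /u/ is a high vowel flanked by voiceless consonants /s/ and /x/, so it deletes. /i/ is a high vowel flanked by voiceless consonants /h/ and /t/, so it deletes. /u/ is a high vowel flanked by voiceless consonants /t/ and /h/, so it deletes. → [usxjuzixhtafth].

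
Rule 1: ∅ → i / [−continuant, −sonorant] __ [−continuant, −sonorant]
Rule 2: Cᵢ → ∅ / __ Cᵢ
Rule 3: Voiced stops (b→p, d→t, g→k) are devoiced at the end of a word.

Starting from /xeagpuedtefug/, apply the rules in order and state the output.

xeagipueditefuk

Rule 1 (stop-cluster i-epenthesis): /g/ and /p/ form a stop–stop cluster, so [i] is inserted between them. /d/ and /t/ form a stop–stop cluster, so [i] is inserted between them. /xeagpuedtefug/ → xeagipueditefug.
Rule 2 (degemination): no segment meets the environment; /xeagipueditefug/ is unchanged.
Rule 3 (final devoicing): /g/ is a voiced stop in word-final position, so it devoices to [k]. /xeagipueditefug/ → xeagipueditefuk.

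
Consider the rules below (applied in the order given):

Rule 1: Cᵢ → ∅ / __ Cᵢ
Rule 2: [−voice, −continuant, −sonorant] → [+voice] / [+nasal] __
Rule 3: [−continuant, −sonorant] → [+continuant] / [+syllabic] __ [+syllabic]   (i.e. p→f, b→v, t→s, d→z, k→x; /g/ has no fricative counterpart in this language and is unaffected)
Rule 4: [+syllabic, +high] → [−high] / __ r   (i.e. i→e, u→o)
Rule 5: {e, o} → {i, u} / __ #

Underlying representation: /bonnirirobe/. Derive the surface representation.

bonererovi

Rule 1 (degemination): /nn/ is a geminate; the first /n/ deletes. /bonnirirobe/ → bonirirobe.
Rule 2 (post-nasal voicing): no segment meets the environment; /bonirirobe/ is unchanged.
Rule 3 (intervocalic spirantization): /b/ is a stop between vowels /o/ and /e/, so it spirantizes to the fricative [v]. /bonirirobe/ → bonirirove.
Rule 4 (pre-rhotic lowering): /i/ is a high vowel immediately before /r/, so it lowers to [e]. /i/ is a high vowel immediately before /r/, so it lowers to [e]. /bonirirove/ → bonererove.
Rule 5 (final vowel raising): /e/ is a mid vowel in word-final position, so it raises to [i]. /bonererove/ → bonererovi.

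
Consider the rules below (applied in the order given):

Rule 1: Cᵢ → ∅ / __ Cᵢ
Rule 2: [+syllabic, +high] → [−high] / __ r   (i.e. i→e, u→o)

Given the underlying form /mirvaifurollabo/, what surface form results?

mervaiforolabo

Rule 1 (degemination): /ll/ is a geminate; the first /l/ deletes. /mirvaifurollabo/ → mirvaifurolabo.
Rule 2 (pre-rhotic lowering): /i/ is a high vowel immediately before /r/, so it lowers to [e]. /u/ is a high vowel immediately before /r/, so it lowers to [o]. /mirvaifurolabo/ → mervaiforolabo.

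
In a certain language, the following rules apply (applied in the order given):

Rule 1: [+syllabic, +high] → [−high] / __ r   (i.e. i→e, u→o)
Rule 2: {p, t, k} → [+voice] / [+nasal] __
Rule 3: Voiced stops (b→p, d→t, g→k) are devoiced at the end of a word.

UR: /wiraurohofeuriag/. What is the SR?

Rule 1 (pre-rhotic lowering): /i/ is a high vowel immediately before /r/, so it lowers to [e]. /u/ is a high vowel immediately before /r/, so it lowers to [o]. /u/ is a high vowel immediately before /r/, so it lowers to [o]. /wiraurohofeuriag/ → weraorohofeoriag.
Rule 2 (post-nasal voicing): no segment meets the environment; /weraorohofeoriag/ is unchanged.
Rule 3 (final devoicing): /g/ is a voiced stop in word-final position, so it devoices to [k]. /weraorohofeoriag/ → weraorohofeoriak.

weraorohofeoriak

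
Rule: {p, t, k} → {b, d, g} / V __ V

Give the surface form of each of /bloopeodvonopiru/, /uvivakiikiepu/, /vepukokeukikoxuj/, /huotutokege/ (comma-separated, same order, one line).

/bloopeodvonopiru/: /p/ is a voiceless stop between vowels /o/ and /e/, so it voices to [b]. /p/ is a voiceless stop between vowels /o/ and /i/, so it voices to [b]. → [bloobeodvonobiru].
/uvivakiikiepu/: /k/ is a voiceless stop between vowels /a/ and /i/, so it voices to [g]. /k/ is a voiceless stop between vowels /i/ and /i/, so it voices to [g]. /p/ is a voiceless stop between vowels /e/ and /u/, so it voices to [b]. → [uvivagiigiebu].
/vepukokeukikoxuj/: /p/ is a voiceless stop between vowels /e/ and /u/, so it voices to [b]. /k/ is a voiceless stop between vowels /u/ and /o/, so it voices to [g]. /k/ is a voiceless stop between vowels /o/ and /e/, so it voices to [g]. /k/ is a voiceless stop between vowels /u/ and /i/, so it voices to [g]. /k/ is a voiceless stop between vowels /i/ and /o/, so it voices to [g]. → [vebugogeugigoxuj].
/huotutokege/: /t/ is a voiceless stop between vowels /o/ and /u/, so it voices to [d]. /t/ is a voiceless stop between vowels /u/ and /o/, so it voices to [d]. /k/ is a voiceless stop between vowels /o/ and /e/, so it voices to [g]. → [huodudogege].

bloobeodvonobiru, uvivagiigiebu, vebugogeugigoxuj, huodudogege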